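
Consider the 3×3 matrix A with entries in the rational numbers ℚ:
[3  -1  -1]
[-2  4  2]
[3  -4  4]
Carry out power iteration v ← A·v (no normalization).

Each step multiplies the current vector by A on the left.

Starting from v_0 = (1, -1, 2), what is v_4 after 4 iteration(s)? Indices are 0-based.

v_4 = (-776, 1568, -463)

v_0 = (1, -1, 2).
v_1 = A·v_0 = (2, -2, 15).
v_2 = A·v_1 = (-7, 18, 74).
v_3 = A·v_2 = (-113, 234, 203).
v_4 = A·v_3 = (-776, 1568, -463).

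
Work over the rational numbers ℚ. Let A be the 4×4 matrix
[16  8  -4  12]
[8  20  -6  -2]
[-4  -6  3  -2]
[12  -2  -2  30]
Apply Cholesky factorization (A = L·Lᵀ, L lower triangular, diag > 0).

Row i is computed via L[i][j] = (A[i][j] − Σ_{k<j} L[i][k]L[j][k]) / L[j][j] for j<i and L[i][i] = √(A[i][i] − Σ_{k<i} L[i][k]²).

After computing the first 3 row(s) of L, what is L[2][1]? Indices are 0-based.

L[2][1] = -1

Step 1: L[0][0] = √(16) = 4.
  L[1][0] = (8) / L[0][0] = 2.
Step 2: L[1][1] = √(16) = 4.
  L[2][0] = (-4) / L[0][0] = -1.
  L[2][1] = (-4) / L[1][1] = -1.
Step 3: L[2][2] = √(1) = 1.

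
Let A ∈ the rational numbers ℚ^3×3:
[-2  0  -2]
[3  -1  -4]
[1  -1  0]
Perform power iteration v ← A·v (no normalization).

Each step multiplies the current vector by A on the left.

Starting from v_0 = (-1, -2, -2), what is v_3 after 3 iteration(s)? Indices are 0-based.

v_3 = (30, -45, -21)

v_0 = (-1, -2, -2).
v_1 = A·v_0 = (6, 7, 1).
v_2 = A·v_1 = (-14, 7, -1).
v_3 = A·v_2 = (30, -45, -21).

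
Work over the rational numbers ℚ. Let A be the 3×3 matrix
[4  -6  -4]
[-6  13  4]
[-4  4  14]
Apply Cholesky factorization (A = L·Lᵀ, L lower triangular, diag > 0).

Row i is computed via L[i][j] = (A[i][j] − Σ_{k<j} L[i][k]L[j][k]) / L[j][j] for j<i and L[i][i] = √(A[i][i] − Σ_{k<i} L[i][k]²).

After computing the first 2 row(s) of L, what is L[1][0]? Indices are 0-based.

L[1][0] = -3

Step 1: L[0][0] = √(4) = 2.
  L[1][0] = (-6) / L[0][0] = -3.
Step 2: L[1][1] = √(4) = 2.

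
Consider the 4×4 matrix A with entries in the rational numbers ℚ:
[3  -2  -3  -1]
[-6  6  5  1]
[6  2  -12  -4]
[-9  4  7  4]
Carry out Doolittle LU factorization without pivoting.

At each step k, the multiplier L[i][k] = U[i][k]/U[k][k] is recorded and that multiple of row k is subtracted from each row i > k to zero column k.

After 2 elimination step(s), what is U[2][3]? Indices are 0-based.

Step 1: pivot at (0,0) is 3.
  row1 ← row1 − (-2)·row0  ⇒  L[1][0]=-2, U row1=(0, 2, -1, -1)
  row2 ← row2 − (2)·row0  ⇒  L[2][0]=2, U row2=(0, 6, -6, -2)
  row3 ← row3 − (-3)·row0  ⇒  L[3][0]=-3, U row3=(0, -2, -2, 1)
Step 2: pivot at (1,1) is 2.
  row2 ← row2 − (3)·row1  ⇒  L[2][1]=3, U row2=(0, 0, -3, 1)
  row3 ← row3 − (-1)·row1  ⇒  L[3][1]=-1, U row3=(0, 0, -3, 0)

U[2][3] = 1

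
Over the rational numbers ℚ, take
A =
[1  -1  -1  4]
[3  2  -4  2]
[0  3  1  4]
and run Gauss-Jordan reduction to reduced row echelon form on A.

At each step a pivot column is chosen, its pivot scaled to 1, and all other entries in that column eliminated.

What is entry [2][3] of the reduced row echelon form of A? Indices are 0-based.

pivot(0,0)=1: scale R0 → (1, -1, -1, 4)
  clear (1,0): R1 −= (3)R0 → (0, 5, -1, -10)
pivot(1,1)=5: scale R1 → (0, 1, -1/5, -2)
  clear (0,1): R0 −= (-1)R1 → (1, 0, -6/5, 2)
  clear (2,1): R2 −= (3)R1 → (0, 0, 8/5, 10)
pivot(2,2)=8/5: scale R2 → (0, 0, 1, 25/4)
  clear (0,2): R0 −= (-6/5)R2 → (1, 0, 0, 19/2)
  clear (1,2): R1 −= (-1/5)R2 → (0, 1, 0, -3/4)

M[2][3] = 25/4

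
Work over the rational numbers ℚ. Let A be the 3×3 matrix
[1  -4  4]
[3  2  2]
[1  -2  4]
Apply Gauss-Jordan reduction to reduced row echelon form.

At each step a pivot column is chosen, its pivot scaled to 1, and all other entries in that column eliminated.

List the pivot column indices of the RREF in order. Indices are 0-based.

pivot columns: 0, 1, 2

step 1: normalize row 0 (÷1) = (1, -4, 4)
  row 1: subtract 3×row0 = (0, 14, -10)
  row 2: subtract 1×row0 = (0, 2, 0)
step 2: normalize row 1 (÷14) = (0, 1, -5/7)
  row 0: subtract -4×row1 = (1, 0, 8/7)
  row 2: subtract 2×row1 = (0, 0, 10/7)
step 3: normalize row 2 (÷10/7) = (0, 0, 1)
  row 0: subtract 8/7×row2 = (1, 0, 0)
  row 1: subtract -5/7×row2 = (0, 1, 0)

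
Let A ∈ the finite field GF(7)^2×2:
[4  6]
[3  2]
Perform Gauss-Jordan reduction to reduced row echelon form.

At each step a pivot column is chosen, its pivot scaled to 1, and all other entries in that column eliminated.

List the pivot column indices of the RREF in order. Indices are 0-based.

pivot columns: 0, 1

[1] R0 /= 4  ⇒  (1, 5)
     R1 -= 3·R0  ⇒  (0, 1)
[2] R1 /= 1  ⇒  (0, 1)
     R0 -= 5·R1  ⇒  (1, 0)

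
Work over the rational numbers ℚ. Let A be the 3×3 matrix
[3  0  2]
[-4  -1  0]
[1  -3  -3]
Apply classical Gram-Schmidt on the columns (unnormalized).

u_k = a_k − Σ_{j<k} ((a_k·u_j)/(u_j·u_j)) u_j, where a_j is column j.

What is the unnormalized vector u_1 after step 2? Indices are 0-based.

Step 1: u_0 = a_0 = (3, -4, 1).
Step 2: u_1 = a_1 − (1/26)·u_0 = (-3/26, -11/13, -79/26).

u_1 = (-3/26, -11/13, -79/26)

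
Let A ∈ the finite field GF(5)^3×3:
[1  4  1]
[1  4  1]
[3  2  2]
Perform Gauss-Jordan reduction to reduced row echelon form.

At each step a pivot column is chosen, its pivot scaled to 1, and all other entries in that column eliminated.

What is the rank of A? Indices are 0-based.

[1] R0 /= 1  ⇒  (1, 4, 1)
     R1 -= 1·R0  ⇒  (0, 0, 0)
     R2 -= 3·R0  ⇒  (0, 0, 4)
column 1 empty below row 1
[2] R1 <-> R2
[2] R1 /= 4  ⇒  (0, 0, 1)
     R0 -= 1·R1  ⇒  (1, 4, 0)

rank = 2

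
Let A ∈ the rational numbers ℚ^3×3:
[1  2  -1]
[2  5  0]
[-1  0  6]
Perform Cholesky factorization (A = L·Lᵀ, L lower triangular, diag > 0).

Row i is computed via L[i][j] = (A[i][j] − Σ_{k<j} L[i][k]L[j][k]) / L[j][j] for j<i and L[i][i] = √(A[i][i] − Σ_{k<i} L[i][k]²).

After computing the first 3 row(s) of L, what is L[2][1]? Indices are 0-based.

L[2][1] = 2

Step 1: L[0][0] = √(1) = 1.
  L[1][0] = (2) / L[0][0] = 2.
Step 2: L[1][1] = √(1) = 1.
  L[2][0] = (-1) / L[0][0] = -1.
  L[2][1] = (2) / L[1][1] = 2.
Step 3: L[2][2] = √(1) = 1.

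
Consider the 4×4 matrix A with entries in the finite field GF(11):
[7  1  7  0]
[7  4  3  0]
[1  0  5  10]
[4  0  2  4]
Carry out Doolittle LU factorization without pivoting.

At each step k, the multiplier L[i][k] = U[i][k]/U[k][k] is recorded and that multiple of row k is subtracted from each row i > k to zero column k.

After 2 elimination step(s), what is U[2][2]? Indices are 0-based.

U[2][2] = 8

k=0: U[0][0]=7
  eliminate (1,0): mult=1, new row 1: (0, 3, 7, 0); set L[1][0]=1
  eliminate (2,0): mult=8, new row 2: (0, 3, 4, 10); set L[2][0]=8
  eliminate (3,0): mult=10, new row 3: (0, 1, 9, 4); set L[3][0]=10
k=1: U[1][1]=3
  eliminate (2,1): mult=1, new row 2: (0, 0, 8, 10); set L[2][1]=1
  eliminate (3,1): mult=4, new row 3: (0, 0, 3, 4); set L[3][1]=4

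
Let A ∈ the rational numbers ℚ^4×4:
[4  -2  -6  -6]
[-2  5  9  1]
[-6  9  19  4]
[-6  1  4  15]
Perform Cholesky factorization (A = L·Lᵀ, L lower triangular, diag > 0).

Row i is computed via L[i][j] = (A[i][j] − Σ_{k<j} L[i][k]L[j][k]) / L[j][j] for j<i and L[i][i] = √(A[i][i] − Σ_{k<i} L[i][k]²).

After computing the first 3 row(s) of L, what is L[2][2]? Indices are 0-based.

L[2][2] = 1

Step 1: L[0][0] = √(4) = 2.
  L[1][0] = (-2) / L[0][0] = -1.
Step 2: L[1][1] = √(4) = 2.
  L[2][0] = (-6) / L[0][0] = -3.
  L[2][1] = (6) / L[1][1] = 3.
Step 3: L[2][2] = √(1) = 1.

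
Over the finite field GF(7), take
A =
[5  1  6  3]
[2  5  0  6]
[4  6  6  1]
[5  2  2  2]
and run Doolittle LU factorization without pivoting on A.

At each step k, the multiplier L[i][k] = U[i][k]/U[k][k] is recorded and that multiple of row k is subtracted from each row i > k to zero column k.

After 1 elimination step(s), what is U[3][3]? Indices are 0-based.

U[3][3] = 6

k=0: U[0][0]=5
  eliminate (1,0): mult=6, new row 1: (0, 6, 6, 2); set L[1][0]=6
  eliminate (2,0): mult=5, new row 2: (0, 1, 4, 0); set L[2][0]=5
  eliminate (3,0): mult=1, new row 3: (0, 1, 3, 6); set L[3][0]=1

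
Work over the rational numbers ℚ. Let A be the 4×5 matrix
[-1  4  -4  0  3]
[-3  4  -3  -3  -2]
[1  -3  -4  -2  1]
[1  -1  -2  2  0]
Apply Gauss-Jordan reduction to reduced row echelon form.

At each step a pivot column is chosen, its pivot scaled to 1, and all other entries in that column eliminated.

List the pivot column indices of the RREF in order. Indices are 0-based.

pivot(0,0)=-1: scale R0 → (1, -4, 4, 0, -3)
  clear (1,0): R1 −= (-3)R0 → (0, -8, 9, -3, -11)
  clear (2,0): R2 −= (1)R0 → (0, 1, -8, -2, 4)
  clear (3,0): R3 −= (1)R0 → (0, 3, -6, 2, 3)
pivot(1,1)=-8: scale R1 → (0, 1, -9/8, 3/8, 11/8)
  clear (0,1): R0 −= (-4)R1 → (1, 0, -1/2, 3/2, 5/2)
  clear (2,1): R2 −= (1)R1 → (0, 0, -55/8, -19/8, 21/8)
  clear (3,1): R3 −= (3)R1 → (0, 0, -21/8, 7/8, -9/8)
pivot(2,2)=-55/8: scale R2 → (0, 0, 1, 19/55, -21/55)
  clear (0,2): R0 −= (-1/2)R2 → (1, 0, 0, 92/55, 127/55)
  clear (1,2): R1 −= (-9/8)R2 → (0, 1, 0, 42/55, 52/55)
  clear (3,2): R3 −= (-21/8)R2 → (0, 0, 0, 98/55, -117/55)
pivot(3,3)=98/55: scale R3 → (0, 0, 0, 1, -117/98)
  clear (0,3): R0 −= (92/55)R3 → (1, 0, 0, 0, 211/49)
  clear (1,3): R1 −= (42/55)R3 → (0, 1, 0, 0, 13/7)
  clear (2,3): R2 −= (19/55)R3 → (0, 0, 1, 0, 3/98)

pivot columns: 0, 1, 2, 3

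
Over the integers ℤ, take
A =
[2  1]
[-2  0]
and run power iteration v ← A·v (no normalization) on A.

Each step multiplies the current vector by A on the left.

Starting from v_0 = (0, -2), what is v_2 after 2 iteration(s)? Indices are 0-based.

v_0 = (0, -2).
v_1 = A·v_0 = (-2, 0).
v_2 = A·v_1 = (-4, 4).

v_2 = (-4, 4)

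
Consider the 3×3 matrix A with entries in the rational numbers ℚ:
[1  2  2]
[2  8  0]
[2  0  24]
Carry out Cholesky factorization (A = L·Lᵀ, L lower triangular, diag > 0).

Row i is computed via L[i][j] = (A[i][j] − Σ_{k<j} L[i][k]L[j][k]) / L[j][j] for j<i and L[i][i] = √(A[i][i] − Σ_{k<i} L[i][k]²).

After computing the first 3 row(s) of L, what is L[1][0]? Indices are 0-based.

L[1][0] = 2

Step 1: L[0][0] = √(1) = 1.
  L[1][0] = (2) / L[0][0] = 2.
Step 2: L[1][1] = √(4) = 2.
  L[2][0] = (2) / L[0][0] = 2.
  L[2][1] = (-4) / L[1][1] = -2.
Step 3: L[2][2] = √(16) = 4.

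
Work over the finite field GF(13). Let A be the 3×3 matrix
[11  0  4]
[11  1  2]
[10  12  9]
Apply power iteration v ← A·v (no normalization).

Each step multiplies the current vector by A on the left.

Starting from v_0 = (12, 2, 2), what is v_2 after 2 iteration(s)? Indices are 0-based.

v_2 = (4, 0, 3)

v_0 = (12, 2, 2).
v_1 = A·v_0 = (10, 8, 6).
v_2 = A·v_1 = (4, 0, 3).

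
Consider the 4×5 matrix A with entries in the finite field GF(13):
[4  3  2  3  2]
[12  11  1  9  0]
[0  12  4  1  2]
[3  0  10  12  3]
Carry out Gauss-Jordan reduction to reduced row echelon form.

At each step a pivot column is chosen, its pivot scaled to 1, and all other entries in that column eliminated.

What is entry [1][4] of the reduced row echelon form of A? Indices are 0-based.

pivot(0,0)=4: scale R0 → (1, 4, 7, 4, 7)
  clear (1,0): R1 −= (12)R0 → (0, 2, 8, 0, 7)
  clear (3,0): R3 −= (3)R0 → (0, 1, 2, 0, 8)
pivot(1,1)=2: scale R1 → (0, 1, 4, 0, 10)
  clear (0,1): R0 −= (4)R1 → (1, 0, 4, 4, 6)
  clear (2,1): R2 −= (12)R1 → (0, 0, 8, 1, 12)
  clear (3,1): R3 −= (1)R1 → (0, 0, 11, 0, 11)
pivot(2,2)=8: scale R2 → (0, 0, 1, 5, 8)
  clear (0,2): R0 −= (4)R2 → (1, 0, 0, 10, 0)
  clear (1,2): R1 −= (4)R2 → (0, 1, 0, 6, 4)
  clear (3,2): R3 −= (11)R2 → (0, 0, 0, 10, 1)
pivot(3,3)=10: scale R3 → (0, 0, 0, 1, 4)
  clear (0,3): R0 −= (10)R3 → (1, 0, 0, 0, 12)
  clear (1,3): R1 −= (6)R3 → (0, 1, 0, 0, 6)
  clear (2,3): R2 −= (5)R3 → (0, 0, 1, 0, 1)

M[1][4] = 6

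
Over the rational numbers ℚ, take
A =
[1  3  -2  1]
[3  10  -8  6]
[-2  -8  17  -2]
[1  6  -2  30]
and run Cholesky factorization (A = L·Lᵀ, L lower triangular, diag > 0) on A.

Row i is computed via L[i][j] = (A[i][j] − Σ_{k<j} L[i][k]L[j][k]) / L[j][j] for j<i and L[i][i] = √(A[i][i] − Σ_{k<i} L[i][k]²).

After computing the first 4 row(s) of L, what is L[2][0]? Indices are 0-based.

L[2][0] = -2

Step 1: L[0][0] = √(1) = 1.
  L[1][0] = (3) / L[0][0] = 3.
Step 2: L[1][1] = √(1) = 1.
  L[2][0] = (-2) / L[0][0] = -2.
  L[2][1] = (-2) / L[1][1] = -2.
Step 3: L[2][2] = √(9) = 3.
  L[3][0] = (1) / L[0][0] = 1.
  L[3][1] = (3) / L[1][1] = 3.
  L[3][2] = (6) / L[2][2] = 2.
Step 4: L[3][3] = √(16) = 4.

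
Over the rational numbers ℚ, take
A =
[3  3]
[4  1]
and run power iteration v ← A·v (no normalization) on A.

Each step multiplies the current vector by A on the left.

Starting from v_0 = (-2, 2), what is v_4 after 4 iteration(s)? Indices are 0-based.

v_0 = (-2, 2).
v_1 = A·v_0 = (0, -6).
v_2 = A·v_1 = (-18, -6).
v_3 = A·v_2 = (-72, -78).
v_4 = A·v_3 = (-450, -366).

v_4 = (-450, -366)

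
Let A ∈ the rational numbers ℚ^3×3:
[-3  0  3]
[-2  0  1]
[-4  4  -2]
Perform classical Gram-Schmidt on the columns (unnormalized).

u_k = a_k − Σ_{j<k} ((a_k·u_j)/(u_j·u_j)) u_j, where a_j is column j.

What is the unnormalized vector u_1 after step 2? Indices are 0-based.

u_1 = (-48/29, -32/29, 52/29)

Step 1: u_0 = a_0 = (-3, -2, -4).
Step 2: u_1 = a_1 − (-16/29)·u_0 = (-48/29, -32/29, 52/29).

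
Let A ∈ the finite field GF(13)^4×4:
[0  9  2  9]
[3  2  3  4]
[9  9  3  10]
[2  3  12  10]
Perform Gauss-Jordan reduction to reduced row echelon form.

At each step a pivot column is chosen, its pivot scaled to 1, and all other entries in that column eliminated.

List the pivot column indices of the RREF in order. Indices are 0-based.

step 1: exchange rows 0,1
step 1: normalize row 0 (÷3) = (1, 5, 1, 10)
  row 2: subtract 9×row0 = (0, 3, 7, 11)
  row 3: subtract 2×row0 = (0, 6, 10, 3)
step 2: normalize row 1 (÷9) = (0, 1, 6, 1)
  row 0: subtract 5×row1 = (1, 0, 10, 5)
  row 2: subtract 3×row1 = (0, 0, 2, 8)
  row 3: subtract 6×row1 = (0, 0, 0, 10)
step 3: normalize row 2 (÷2) = (0, 0, 1, 4)
  row 0: subtract 10×row2 = (1, 0, 0, 4)
  row 1: subtract 6×row2 = (0, 1, 0, 3)
step 4: normalize row 3 (÷10) = (0, 0, 0, 1)
  row 0: subtract 4×row3 = (1, 0, 0, 0)
  row 1: subtract 3×row3 = (0, 1, 0, 0)
  row 2: subtract 4×row3 = (0, 0, 1, 0)

pivot columns: 0, 1, 2, 3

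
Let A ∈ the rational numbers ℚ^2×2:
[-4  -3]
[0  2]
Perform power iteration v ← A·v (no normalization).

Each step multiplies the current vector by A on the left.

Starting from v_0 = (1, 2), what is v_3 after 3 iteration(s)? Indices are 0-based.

v_0 = (1, 2).
v_1 = A·v_0 = (-10, 4).
v_2 = A·v_1 = (28, 8).
v_3 = A·v_2 = (-136, 16).

v_3 = (-136, 16)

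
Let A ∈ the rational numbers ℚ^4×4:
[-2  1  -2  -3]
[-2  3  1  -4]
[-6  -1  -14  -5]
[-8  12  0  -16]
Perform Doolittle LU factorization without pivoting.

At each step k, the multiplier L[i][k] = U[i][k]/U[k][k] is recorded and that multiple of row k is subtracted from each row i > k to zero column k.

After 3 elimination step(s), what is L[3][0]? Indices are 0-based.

L[3][0] = 4

[col 0] pivot -2
  R1 -= 1*R0 → (0, 2, 3, -1)  (L[1][0] := 1)
  R2 -= 3*R0 → (0, -4, -8, 4)  (L[2][0] := 3)
  R3 -= 4*R0 → (0, 8, 8, -4)  (L[3][0] := 4)
[col 1] pivot 2
  R2 -= -2*R1 → (0, 0, -2, 2)  (L[2][1] := -2)
  R3 -= 4*R1 → (0, 0, -4, 0)  (L[3][1] := 4)
[col 2] pivot -2
  R3 -= 2*R2 → (0, 0, 0, -4)  (L[3][2] := 2)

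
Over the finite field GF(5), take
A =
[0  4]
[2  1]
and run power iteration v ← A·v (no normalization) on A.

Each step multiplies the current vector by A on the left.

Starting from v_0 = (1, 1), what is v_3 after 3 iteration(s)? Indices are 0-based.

v_3 = (4, 0)

v_0 = (1, 1).
v_1 = A·v_0 = (4, 3).
v_2 = A·v_1 = (2, 1).
v_3 = A·v_2 = (4, 0).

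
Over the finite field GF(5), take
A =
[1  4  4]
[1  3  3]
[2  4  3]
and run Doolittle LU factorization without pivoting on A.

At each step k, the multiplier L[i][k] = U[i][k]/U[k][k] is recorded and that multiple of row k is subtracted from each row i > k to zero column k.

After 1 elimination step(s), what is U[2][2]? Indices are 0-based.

U[2][2] = 0

Step 1: pivot at (0,0) is 1.
  row1 ← row1 − (1)·row0  ⇒  L[1][0]=1, U row1=(0, 4, 4)
  row2 ← row2 − (2)·row0  ⇒  L[2][0]=2, U row2=(0, 1, 0)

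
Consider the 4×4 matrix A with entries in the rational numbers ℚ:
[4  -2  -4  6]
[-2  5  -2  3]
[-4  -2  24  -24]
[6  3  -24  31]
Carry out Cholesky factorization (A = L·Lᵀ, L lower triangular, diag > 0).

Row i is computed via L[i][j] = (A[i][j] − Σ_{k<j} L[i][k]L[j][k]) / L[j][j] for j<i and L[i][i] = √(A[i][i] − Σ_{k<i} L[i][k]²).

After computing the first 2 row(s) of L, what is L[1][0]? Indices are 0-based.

L[1][0] = -1

Step 1: L[0][0] = √(4) = 2.
  L[1][0] = (-2) / L[0][0] = -1.
Step 2: L[1][1] = √(4) = 2.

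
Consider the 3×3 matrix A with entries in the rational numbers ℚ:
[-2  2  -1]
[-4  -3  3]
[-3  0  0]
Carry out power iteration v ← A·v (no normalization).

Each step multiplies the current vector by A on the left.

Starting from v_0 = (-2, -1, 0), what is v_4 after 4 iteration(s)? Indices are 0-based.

v_4 = (170, 139, 192)

v_0 = (-2, -1, 0).
v_1 = A·v_0 = (2, 11, 6).
v_2 = A·v_1 = (12, -23, -6).
v_3 = A·v_2 = (-64, 3, -36).
v_4 = A·v_3 = (170, 139, 192).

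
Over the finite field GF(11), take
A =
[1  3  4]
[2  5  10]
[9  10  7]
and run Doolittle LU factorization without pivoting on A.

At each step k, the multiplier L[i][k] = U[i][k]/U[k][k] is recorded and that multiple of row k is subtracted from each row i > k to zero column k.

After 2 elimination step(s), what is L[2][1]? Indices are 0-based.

L[2][1] = 6

Step 1: pivot at (0,0) is 1.
  row1 ← row1 − (2)·row0  ⇒  L[1][0]=2, U row1=(0, 10, 2)
  row2 ← row2 − (9)·row0  ⇒  L[2][0]=9, U row2=(0, 5, 4)
Step 2: pivot at (1,1) is 10.
  row2 ← row2 − (6)·row1  ⇒  L[2][1]=6, U row2=(0, 0, 3)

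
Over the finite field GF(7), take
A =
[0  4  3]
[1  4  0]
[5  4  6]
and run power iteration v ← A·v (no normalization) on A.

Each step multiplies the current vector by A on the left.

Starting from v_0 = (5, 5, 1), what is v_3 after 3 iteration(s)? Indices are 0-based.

v_3 = (4, 3, 4)

v_0 = (5, 5, 1).
v_1 = A·v_0 = (2, 4, 2).
v_2 = A·v_1 = (1, 4, 3).
v_3 = A·v_2 = (4, 3, 4).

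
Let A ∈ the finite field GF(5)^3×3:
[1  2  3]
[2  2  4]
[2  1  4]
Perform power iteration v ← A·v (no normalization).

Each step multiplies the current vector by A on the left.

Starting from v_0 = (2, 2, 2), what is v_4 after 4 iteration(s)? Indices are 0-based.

v_4 = (2, 3, 3)

v_0 = (2, 2, 2).
v_1 = A·v_0 = (2, 1, 4).
v_2 = A·v_1 = (1, 2, 1).
v_3 = A·v_2 = (3, 0, 3).
v_4 = A·v_3 = (2, 3, 3).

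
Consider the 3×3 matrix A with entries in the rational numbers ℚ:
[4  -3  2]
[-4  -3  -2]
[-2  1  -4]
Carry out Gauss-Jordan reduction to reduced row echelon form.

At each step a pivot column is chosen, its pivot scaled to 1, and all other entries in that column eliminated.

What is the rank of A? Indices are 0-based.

rank = 3

pivot(0,0)=4: scale R0 → (1, -3/4, 1/2)
  clear (1,0): R1 −= (-4)R0 → (0, -6, 0)
  clear (2,0): R2 −= (-2)R0 → (0, -1/2, -3)
pivot(1,1)=-6: scale R1 → (0, 1, 0)
  clear (0,1): R0 −= (-3/4)R1 → (1, 0, 1/2)
  clear (2,1): R2 −= (-1/2)R1 → (0, 0, -3)
pivot(2,2)=-3: scale R2 → (0, 0, 1)
  clear (0,2): R0 −= (1/2)R2 → (1, 0, 0)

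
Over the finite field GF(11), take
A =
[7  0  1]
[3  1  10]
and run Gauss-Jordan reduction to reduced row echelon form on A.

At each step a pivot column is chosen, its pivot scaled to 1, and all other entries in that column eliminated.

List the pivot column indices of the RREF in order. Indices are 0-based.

pivot columns: 0, 1

step 1: normalize row 0 (÷7) = (1, 0, 8)
  row 1: subtract 3×row0 = (0, 1, 8)
step 2: normalize row 1 (÷1) = (0, 1, 8)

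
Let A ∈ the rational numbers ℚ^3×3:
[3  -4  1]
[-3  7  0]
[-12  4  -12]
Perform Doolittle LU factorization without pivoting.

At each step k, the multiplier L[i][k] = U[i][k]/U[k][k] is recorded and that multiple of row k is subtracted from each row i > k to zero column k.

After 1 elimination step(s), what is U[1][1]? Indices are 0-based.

k=0: U[0][0]=3
  eliminate (1,0): mult=-1, new row 1: (0, 3, 1); set L[1][0]=-1
  eliminate (2,0): mult=-4, new row 2: (0, -12, -8); set L[2][0]=-4

U[1][1] = 3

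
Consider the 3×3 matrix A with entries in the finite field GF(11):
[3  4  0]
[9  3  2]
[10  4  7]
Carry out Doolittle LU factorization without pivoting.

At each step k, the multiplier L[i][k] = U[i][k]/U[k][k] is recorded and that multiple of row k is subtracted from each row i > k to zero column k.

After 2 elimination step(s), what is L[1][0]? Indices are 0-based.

Step 1: pivot at (0,0) is 3.
  row1 ← row1 − (3)·row0  ⇒  L[1][0]=3, U row1=(0, 2, 2)
  row2 ← row2 − (7)·row0  ⇒  L[2][0]=7, U row2=(0, 9, 7)
Step 2: pivot at (1,1) is 2.
  row2 ← row2 − (10)·row1  ⇒  L[2][1]=10, U row2=(0, 0, 9)

L[1][0] = 3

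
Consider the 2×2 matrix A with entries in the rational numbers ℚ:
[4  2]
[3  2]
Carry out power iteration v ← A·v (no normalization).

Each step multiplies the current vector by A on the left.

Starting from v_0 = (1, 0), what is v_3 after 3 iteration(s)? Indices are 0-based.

v_0 = (1, 0).
v_1 = A·v_0 = (4, 3).
v_2 = A·v_1 = (22, 18).
v_3 = A·v_2 = (124, 102).

v_3 = (124, 102)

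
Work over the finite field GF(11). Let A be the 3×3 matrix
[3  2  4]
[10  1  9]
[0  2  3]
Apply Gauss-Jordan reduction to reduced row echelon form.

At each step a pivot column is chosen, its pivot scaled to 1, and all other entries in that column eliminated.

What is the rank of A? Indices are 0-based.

step 1: normalize row 0 (÷3) = (1, 8, 5)
  row 1: subtract 10×row0 = (0, 9, 3)
step 2: normalize row 1 (÷9) = (0, 1, 4)
  row 0: subtract 8×row1 = (1, 0, 6)
  row 2: subtract 2×row1 = (0, 0, 6)
step 3: normalize row 2 (÷6) = (0, 0, 1)
  row 0: subtract 6×row2 = (1, 0, 0)
  row 1: subtract 4×row2 = (0, 1, 0)

rank = 3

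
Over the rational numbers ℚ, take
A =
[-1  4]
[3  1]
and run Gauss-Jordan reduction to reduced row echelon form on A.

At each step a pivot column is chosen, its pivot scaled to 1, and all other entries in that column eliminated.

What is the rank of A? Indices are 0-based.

step 1: normalize row 0 (÷-1) = (1, -4)
  row 1: subtract 3×row0 = (0, 13)
step 2: normalize row 1 (÷13) = (0, 1)
  row 0: subtract -4×row1 = (1, 0)

rank = 2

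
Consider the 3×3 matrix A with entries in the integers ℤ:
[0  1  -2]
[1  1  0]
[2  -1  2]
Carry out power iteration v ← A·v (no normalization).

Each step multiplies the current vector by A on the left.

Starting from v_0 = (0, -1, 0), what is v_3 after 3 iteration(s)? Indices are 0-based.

v_3 = (-4, -5, -2)

v_0 = (0, -1, 0).
v_1 = A·v_0 = (-1, -1, 1).
v_2 = A·v_1 = (-3, -2, 1).
v_3 = A·v_2 = (-4, -5, -2).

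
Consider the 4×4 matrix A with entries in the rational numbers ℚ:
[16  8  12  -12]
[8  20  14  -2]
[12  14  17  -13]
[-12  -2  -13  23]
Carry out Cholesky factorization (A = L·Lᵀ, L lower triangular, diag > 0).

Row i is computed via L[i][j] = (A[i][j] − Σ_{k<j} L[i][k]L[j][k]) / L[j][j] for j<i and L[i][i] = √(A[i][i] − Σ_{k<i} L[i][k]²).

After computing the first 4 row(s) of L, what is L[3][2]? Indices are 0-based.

Step 1: L[0][0] = √(16) = 4.
  L[1][0] = (8) / L[0][0] = 2.
Step 2: L[1][1] = √(16) = 4.
  L[2][0] = (12) / L[0][0] = 3.
  L[2][1] = (8) / L[1][1] = 2.
Step 3: L[2][2] = √(4) = 2.
  L[3][0] = (-12) / L[0][0] = -3.
  L[3][1] = (4) / L[1][1] = 1.
  L[3][2] = (-6) / L[2][2] = -3.
Step 4: L[3][3] = √(4) = 2.

L[3][2] = -3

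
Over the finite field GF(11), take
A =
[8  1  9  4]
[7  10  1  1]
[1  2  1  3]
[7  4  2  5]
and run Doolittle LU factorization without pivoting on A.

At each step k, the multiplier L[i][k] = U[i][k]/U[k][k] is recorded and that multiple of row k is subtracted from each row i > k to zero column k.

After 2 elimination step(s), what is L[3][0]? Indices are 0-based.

Step 1: pivot at (0,0) is 8.
  row1 ← row1 − (5)·row0  ⇒  L[1][0]=5, U row1=(0, 5, 0, 3)
  row2 ← row2 − (7)·row0  ⇒  L[2][0]=7, U row2=(0, 6, 4, 8)
  row3 ← row3 − (5)·row0  ⇒  L[3][0]=5, U row3=(0, 10, 1, 7)
Step 2: pivot at (1,1) is 5.
  row2 ← row2 − (10)·row1  ⇒  L[2][1]=10, U row2=(0, 0, 4, 0)
  row3 ← row3 − (2)·row1  ⇒  L[3][1]=2, U row3=(0, 0, 1, 1)

L[3][0] = 5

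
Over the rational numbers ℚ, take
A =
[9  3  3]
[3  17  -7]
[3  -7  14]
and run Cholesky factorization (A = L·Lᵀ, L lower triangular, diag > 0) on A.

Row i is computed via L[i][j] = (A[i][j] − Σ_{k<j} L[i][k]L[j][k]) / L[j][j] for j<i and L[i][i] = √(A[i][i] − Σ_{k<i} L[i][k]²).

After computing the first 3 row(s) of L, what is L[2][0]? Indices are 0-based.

Step 1: L[0][0] = √(9) = 3.
  L[1][0] = (3) / L[0][0] = 1.
Step 2: L[1][1] = √(16) = 4.
  L[2][0] = (3) / L[0][0] = 1.
  L[2][1] = (-8) / L[1][1] = -2.
Step 3: L[2][2] = √(9) = 3.

L[2][0] = 1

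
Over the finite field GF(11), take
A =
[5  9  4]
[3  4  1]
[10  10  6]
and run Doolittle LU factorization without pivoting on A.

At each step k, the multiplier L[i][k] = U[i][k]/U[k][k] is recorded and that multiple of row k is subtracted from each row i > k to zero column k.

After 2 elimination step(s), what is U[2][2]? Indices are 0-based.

U[2][2] = 6

[col 0] pivot 5
  R1 -= 5*R0 → (0, 3, 3)  (L[1][0] := 5)
  R2 -= 2*R0 → (0, 3, 9)  (L[2][0] := 2)
[col 1] pivot 3
  R2 -= 1*R1 → (0, 0, 6)  (L[2][1] := 1)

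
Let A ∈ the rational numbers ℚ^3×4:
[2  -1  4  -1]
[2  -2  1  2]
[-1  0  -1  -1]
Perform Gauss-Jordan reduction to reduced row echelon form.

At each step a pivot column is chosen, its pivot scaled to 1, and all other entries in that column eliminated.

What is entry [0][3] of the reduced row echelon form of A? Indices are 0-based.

M[0][3] = 11/5

pivot(0,0)=2: scale R0 → (1, -1/2, 2, -1/2)
  clear (1,0): R1 −= (2)R0 → (0, -1, -3, 3)
  clear (2,0): R2 −= (-1)R0 → (0, -1/2, 1, -3/2)
pivot(1,1)=-1: scale R1 → (0, 1, 3, -3)
  clear (0,1): R0 −= (-1/2)R1 → (1, 0, 7/2, -2)
  clear (2,1): R2 −= (-1/2)R1 → (0, 0, 5/2, -3)
pivot(2,2)=5/2: scale R2 → (0, 0, 1, -6/5)
  clear (0,2): R0 −= (7/2)R2 → (1, 0, 0, 11/5)
  clear (1,2): R1 −= (3)R2 → (0, 1, 0, 3/5)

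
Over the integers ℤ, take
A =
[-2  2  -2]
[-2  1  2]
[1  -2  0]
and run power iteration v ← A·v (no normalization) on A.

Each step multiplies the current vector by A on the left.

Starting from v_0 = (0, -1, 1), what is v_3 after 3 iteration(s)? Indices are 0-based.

v_3 = (26, -11, -20)

v_0 = (0, -1, 1).
v_1 = A·v_0 = (-4, 1, 2).
v_2 = A·v_1 = (6, 13, -6).
v_3 = A·v_2 = (26, -11, -20).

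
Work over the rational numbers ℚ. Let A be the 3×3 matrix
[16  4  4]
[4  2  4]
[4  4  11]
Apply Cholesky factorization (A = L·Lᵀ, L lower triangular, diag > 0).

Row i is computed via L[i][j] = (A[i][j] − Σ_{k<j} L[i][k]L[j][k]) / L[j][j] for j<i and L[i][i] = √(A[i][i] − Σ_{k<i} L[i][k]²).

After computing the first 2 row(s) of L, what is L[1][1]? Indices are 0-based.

L[1][1] = 1

Step 1: L[0][0] = √(16) = 4.
  L[1][0] = (4) / L[0][0] = 1.
Step 2: L[1][1] = √(1) = 1.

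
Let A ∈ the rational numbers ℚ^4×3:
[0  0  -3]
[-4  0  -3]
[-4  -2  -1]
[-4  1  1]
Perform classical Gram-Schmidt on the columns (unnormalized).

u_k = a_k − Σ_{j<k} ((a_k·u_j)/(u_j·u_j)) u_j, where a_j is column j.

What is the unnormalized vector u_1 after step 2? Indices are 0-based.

u_1 = (0, 1/3, -5/3, 4/3)

Step 1: u_0 = a_0 = (0, -4, -4, -4).
Step 2: u_1 = a_1 − (1/12)·u_0 = (0, 1/3, -5/3, 4/3).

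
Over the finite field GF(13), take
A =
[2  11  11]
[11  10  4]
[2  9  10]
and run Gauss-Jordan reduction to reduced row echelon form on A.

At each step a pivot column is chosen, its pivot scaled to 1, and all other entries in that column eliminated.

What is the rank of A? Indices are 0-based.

rank = 3

step 1: normalize row 0 (÷2) = (1, 12, 12)
  row 1: subtract 11×row0 = (0, 8, 2)
  row 2: subtract 2×row0 = (0, 11, 12)
step 2: normalize row 1 (÷8) = (0, 1, 10)
  row 0: subtract 12×row1 = (1, 0, 9)
  row 2: subtract 11×row1 = (0, 0, 6)
step 3: normalize row 2 (÷6) = (0, 0, 1)
  row 0: subtract 9×row2 = (1, 0, 0)
  row 1: subtract 10×row2 = (0, 1, 0)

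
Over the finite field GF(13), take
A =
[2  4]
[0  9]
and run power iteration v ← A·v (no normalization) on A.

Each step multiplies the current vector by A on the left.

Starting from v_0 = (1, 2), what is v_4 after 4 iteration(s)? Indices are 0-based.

v_0 = (1, 2).
v_1 = A·v_0 = (10, 5).
v_2 = A·v_1 = (1, 6).
v_3 = A·v_2 = (0, 2).
v_4 = A·v_3 = (8, 5).

v_4 = (8, 5)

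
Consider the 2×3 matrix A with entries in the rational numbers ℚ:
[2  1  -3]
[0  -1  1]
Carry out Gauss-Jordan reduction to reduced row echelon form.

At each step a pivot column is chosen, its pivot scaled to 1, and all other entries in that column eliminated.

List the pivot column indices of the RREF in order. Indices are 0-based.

step 1: normalize row 0 (÷2) = (1, 1/2, -3/2)
step 2: normalize row 1 (÷-1) = (0, 1, -1)
  row 0: subtract 1/2×row1 = (1, 0, -1)

pivot columns: 0, 1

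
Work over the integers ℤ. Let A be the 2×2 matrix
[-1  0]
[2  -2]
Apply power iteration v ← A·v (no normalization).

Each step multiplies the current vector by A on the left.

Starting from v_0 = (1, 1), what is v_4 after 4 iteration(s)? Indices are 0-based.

v_0 = (1, 1).
v_1 = A·v_0 = (-1, 0).
v_2 = A·v_1 = (1, -2).
v_3 = A·v_2 = (-1, 6).
v_4 = A·v_3 = (1, -14).

v_4 = (1, -14)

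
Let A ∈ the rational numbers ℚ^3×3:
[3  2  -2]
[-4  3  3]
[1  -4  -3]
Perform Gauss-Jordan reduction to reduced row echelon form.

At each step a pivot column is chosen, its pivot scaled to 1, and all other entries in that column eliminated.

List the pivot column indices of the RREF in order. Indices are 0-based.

[1] R0 /= 3  ⇒  (1, 2/3, -2/3)
     R1 -= -4·R0  ⇒  (0, 17/3, 1/3)
     R2 -= 1·R0  ⇒  (0, -14/3, -7/3)
[2] R1 /= 17/3  ⇒  (0, 1, 1/17)
     R0 -= 2/3·R1  ⇒  (1, 0, -12/17)
     R2 -= -14/3·R1  ⇒  (0, 0, -35/17)
[3] R2 /= -35/17  ⇒  (0, 0, 1)
     R0 -= -12/17·R2  ⇒  (1, 0, 0)
     R1 -= 1/17·R2  ⇒  (0, 1, 0)

pivot columns: 0, 1, 2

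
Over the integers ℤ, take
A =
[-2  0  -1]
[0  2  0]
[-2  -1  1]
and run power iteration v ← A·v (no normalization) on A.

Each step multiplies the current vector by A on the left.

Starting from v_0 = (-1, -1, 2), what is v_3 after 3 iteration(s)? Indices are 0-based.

v_0 = (-1, -1, 2).
v_1 = A·v_0 = (0, -2, 5).
v_2 = A·v_1 = (-5, -4, 7).
v_3 = A·v_2 = (3, -8, 21).

v_3 = (3, -8, 21)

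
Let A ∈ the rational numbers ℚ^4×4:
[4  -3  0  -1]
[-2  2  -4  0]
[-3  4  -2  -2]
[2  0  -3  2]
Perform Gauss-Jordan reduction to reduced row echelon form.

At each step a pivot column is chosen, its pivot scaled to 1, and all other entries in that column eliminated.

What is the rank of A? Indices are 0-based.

rank = 4

[1] R0 /= 4  ⇒  (1, -3/4, 0, -1/4)
     R1 -= -2·R0  ⇒  (0, 1/2, -4, -1/2)
     R2 -= -3·R0  ⇒  (0, 7/4, -2, -11/4)
     R3 -= 2·R0  ⇒  (0, 3/2, -3, 5/2)
[2] R1 /= 1/2  ⇒  (0, 1, -8, -1)
     R0 -= -3/4·R1  ⇒  (1, 0, -6, -1)
     R2 -= 7/4·R1  ⇒  (0, 0, 12, -1)
     R3 -= 3/2·R1  ⇒  (0, 0, 9, 4)
[3] R2 /= 12  ⇒  (0, 0, 1, -1/12)
     R0 -= -6·R2  ⇒  (1, 0, 0, -3/2)
     R1 -= -8·R2  ⇒  (0, 1, 0, -5/3)
     R3 -= 9·R2  ⇒  (0, 0, 0, 19/4)
[4] R3 /= 19/4  ⇒  (0, 0, 0, 1)
     R0 -= -3/2·R3  ⇒  (1, 0, 0, 0)
     R1 -= -5/3·R3  ⇒  (0, 1, 0, 0)
     R2 -= -1/12·R3  ⇒  (0, 0, 1, 0)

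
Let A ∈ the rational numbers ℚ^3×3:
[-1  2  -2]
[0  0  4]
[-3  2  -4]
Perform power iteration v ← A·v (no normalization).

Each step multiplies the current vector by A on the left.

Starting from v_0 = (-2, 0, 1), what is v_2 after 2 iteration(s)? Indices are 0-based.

v_2 = (4, 8, 0)

v_0 = (-2, 0, 1).
v_1 = A·v_0 = (0, 4, 2).
v_2 = A·v_1 = (4, 8, 0).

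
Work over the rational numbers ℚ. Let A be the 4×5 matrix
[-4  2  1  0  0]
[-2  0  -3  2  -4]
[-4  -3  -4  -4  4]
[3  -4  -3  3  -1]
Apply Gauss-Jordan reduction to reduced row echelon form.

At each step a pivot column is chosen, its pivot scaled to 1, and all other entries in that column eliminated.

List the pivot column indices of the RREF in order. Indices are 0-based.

[1] R0 /= -4  ⇒  (1, -1/2, -1/4, 0, 0)
     R1 -= -2·R0  ⇒  (0, -1, -7/2, 2, -4)
     R2 -= -4·R0  ⇒  (0, -5, -5, -4, 4)
     R3 -= 3·R0  ⇒  (0, -5/2, -9/4, 3, -1)
[2] R1 /= -1  ⇒  (0, 1, 7/2, -2, 4)
     R0 -= -1/2·R1  ⇒  (1, 0, 3/2, -1, 2)
     R2 -= -5·R1  ⇒  (0, 0, 25/2, -14, 24)
     R3 -= -5/2·R1  ⇒  (0, 0, 13/2, -2, 9)
[3] R2 /= 25/2  ⇒  (0, 0, 1, -28/25, 48/25)
     R0 -= 3/2·R2  ⇒  (1, 0, 0, 17/25, -22/25)
     R1 -= 7/2·R2  ⇒  (0, 1, 0, 48/25, -68/25)
     R3 -= 13/2·R2  ⇒  (0, 0, 0, 132/25, -87/25)
[4] R3 /= 132/25  ⇒  (0, 0, 0, 1, -29/44)
     R0 -= 17/25·R3  ⇒  (1, 0, 0, 0, -19/44)
     R1 -= 48/25·R3  ⇒  (0, 1, 0, 0, -16/11)
     R2 -= -28/25·R3  ⇒  (0, 0, 1, 0, 13/11)

pivot columns: 0, 1, 2, 3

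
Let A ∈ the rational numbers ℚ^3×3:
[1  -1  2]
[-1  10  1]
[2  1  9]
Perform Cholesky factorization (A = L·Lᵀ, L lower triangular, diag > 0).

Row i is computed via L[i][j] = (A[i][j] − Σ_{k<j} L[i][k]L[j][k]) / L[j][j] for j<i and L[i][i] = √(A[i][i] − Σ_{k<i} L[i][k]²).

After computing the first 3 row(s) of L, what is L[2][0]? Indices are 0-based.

L[2][0] = 2

Step 1: L[0][0] = √(1) = 1.
  L[1][0] = (-1) / L[0][0] = -1.
Step 2: L[1][1] = √(9) = 3.
  L[2][0] = (2) / L[0][0] = 2.
  L[2][1] = (3) / L[1][1] = 1.
Step 3: L[2][2] = √(4) = 2.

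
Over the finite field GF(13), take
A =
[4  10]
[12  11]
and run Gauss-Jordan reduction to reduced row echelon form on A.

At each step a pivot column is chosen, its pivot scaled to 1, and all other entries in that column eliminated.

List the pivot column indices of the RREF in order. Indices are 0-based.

pivot columns: 0, 1

step 1: normalize row 0 (÷4) = (1, 9)
  row 1: subtract 12×row0 = (0, 7)
step 2: normalize row 1 (÷7) = (0, 1)
  row 0: subtract 9×row1 = (1, 0)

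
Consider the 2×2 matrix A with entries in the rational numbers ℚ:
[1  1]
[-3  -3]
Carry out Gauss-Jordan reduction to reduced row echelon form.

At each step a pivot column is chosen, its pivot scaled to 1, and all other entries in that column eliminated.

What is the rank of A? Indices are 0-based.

step 1: normalize row 0 (÷1) = (1, 1)
  row 1: subtract -3×row0 = (0, 0)
skip col 1 (zero from row 1)

rank = 1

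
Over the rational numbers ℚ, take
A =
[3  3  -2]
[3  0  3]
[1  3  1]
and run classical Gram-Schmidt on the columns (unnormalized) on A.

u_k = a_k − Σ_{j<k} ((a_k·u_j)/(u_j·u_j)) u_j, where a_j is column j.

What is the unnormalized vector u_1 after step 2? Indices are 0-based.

Step 1: u_0 = a_0 = (3, 3, 1).
Step 2: u_1 = a_1 − (12/19)·u_0 = (21/19, -36/19, 45/19).

u_1 = (21/19, -36/19, 45/19)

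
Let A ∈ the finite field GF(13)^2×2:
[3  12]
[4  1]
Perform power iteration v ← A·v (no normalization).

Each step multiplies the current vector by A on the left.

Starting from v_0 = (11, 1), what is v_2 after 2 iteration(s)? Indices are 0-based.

v_0 = (11, 1).
v_1 = A·v_0 = (6, 6).
v_2 = A·v_1 = (12, 4).

v_2 = (12, 4)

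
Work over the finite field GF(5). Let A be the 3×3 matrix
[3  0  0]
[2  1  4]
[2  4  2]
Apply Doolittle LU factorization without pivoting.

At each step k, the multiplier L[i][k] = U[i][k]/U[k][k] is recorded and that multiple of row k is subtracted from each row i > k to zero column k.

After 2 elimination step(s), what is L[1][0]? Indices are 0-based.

L[1][0] = 4

[col 0] pivot 3
  R1 -= 4*R0 → (0, 1, 4)  (L[1][0] := 4)
  R2 -= 4*R0 → (0, 4, 2)  (L[2][0] := 4)
[col 1] pivot 1
  R2 -= 4*R1 → (0, 0, 1)  (L[2][1] := 4)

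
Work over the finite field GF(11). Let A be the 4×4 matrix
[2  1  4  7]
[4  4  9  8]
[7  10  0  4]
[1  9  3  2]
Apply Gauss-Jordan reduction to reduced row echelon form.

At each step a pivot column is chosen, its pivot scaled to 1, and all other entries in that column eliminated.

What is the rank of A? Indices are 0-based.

rank = 4

step 1: normalize row 0 (÷2) = (1, 6, 2, 9)
  row 1: subtract 4×row0 = (0, 2, 1, 5)
  row 2: subtract 7×row0 = (0, 1, 8, 7)
  row 3: subtract 1×row0 = (0, 3, 1, 4)
step 2: normalize row 1 (÷2) = (0, 1, 6, 8)
  row 0: subtract 6×row1 = (1, 0, 10, 5)
  row 2: subtract 1×row1 = (0, 0, 2, 10)
  row 3: subtract 3×row1 = (0, 0, 5, 2)
step 3: normalize row 2 (÷2) = (0, 0, 1, 5)
  row 0: subtract 10×row2 = (1, 0, 0, 10)
  row 1: subtract 6×row2 = (0, 1, 0, 0)
  row 3: subtract 5×row2 = (0, 0, 0, 10)
step 4: normalize row 3 (÷10) = (0, 0, 0, 1)
  row 0: subtract 10×row3 = (1, 0, 0, 0)
  row 2: subtract 5×row3 = (0, 0, 1, 0)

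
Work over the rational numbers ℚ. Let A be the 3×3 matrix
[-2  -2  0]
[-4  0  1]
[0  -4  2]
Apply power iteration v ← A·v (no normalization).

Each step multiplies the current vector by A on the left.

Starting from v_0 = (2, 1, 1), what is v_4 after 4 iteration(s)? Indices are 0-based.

v_4 = (352, 344, 240)

v_0 = (2, 1, 1).
v_1 = A·v_0 = (-6, -7, -2).
v_2 = A·v_1 = (26, 22, 24).
v_3 = A·v_2 = (-96, -80, -40).
v_4 = A·v_3 = (352, 344, 240).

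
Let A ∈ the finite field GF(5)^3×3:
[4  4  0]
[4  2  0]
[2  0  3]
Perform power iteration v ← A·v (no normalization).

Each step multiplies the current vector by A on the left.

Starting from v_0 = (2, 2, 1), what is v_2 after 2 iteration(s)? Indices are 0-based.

v_0 = (2, 2, 1).
v_1 = A·v_0 = (1, 2, 2).
v_2 = A·v_1 = (2, 3, 3).

v_2 = (2, 3, 3)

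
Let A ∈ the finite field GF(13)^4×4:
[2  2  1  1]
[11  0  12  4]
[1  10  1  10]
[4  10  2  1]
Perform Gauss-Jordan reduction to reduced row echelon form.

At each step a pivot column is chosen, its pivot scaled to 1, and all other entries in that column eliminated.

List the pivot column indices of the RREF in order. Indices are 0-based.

pivot columns: 0, 1, 2, 3

step 1: normalize row 0 (÷2) = (1, 1, 7, 7)
  row 1: subtract 11×row0 = (0, 2, 0, 5)
  row 2: subtract 1×row0 = (0, 9, 7, 3)
  row 3: subtract 4×row0 = (0, 6, 0, 12)
step 2: normalize row 1 (÷2) = (0, 1, 0, 9)
  row 0: subtract 1×row1 = (1, 0, 7, 11)
  row 2: subtract 9×row1 = (0, 0, 7, 0)
  row 3: subtract 6×row1 = (0, 0, 0, 10)
step 3: normalize row 2 (÷7) = (0, 0, 1, 0)
  row 0: subtract 7×row2 = (1, 0, 0, 11)
step 4: normalize row 3 (÷10) = (0, 0, 0, 1)
  row 0: subtract 11×row3 = (1, 0, 0, 0)
  row 1: subtract 9×row3 = (0, 1, 0, 0)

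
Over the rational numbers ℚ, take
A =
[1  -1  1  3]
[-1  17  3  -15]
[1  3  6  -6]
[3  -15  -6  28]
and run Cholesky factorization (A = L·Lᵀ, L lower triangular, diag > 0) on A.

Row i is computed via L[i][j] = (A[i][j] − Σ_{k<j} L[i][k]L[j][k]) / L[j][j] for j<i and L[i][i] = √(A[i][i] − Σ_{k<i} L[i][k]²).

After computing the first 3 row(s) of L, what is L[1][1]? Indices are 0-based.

L[1][1] = 4

Step 1: L[0][0] = √(1) = 1.
  L[1][0] = (-1) / L[0][0] = -1.
Step 2: L[1][1] = √(16) = 4.
  L[2][0] = (1) / L[0][0] = 1.
  L[2][1] = (4) / L[1][1] = 1.
Step 3: L[2][2] = √(4) = 2.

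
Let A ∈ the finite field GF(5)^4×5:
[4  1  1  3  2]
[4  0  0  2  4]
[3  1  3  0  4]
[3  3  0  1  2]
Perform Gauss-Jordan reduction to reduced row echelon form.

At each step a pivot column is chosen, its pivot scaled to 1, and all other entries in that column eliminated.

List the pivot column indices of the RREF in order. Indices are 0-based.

pivot columns: 0, 1, 2, 3

step 1: normalize row 0 (÷4) = (1, 4, 4, 2, 3)
  row 1: subtract 4×row0 = (0, 4, 4, 4, 2)
  row 2: subtract 3×row0 = (0, 4, 1, 4, 0)
  row 3: subtract 3×row0 = (0, 1, 3, 0, 3)
step 2: normalize row 1 (÷4) = (0, 1, 1, 1, 3)
  row 0: subtract 4×row1 = (1, 0, 0, 3, 1)
  row 2: subtract 4×row1 = (0, 0, 2, 0, 3)
  row 3: subtract 1×row1 = (0, 0, 2, 4, 0)
step 3: normalize row 2 (÷2) = (0, 0, 1, 0, 4)
  row 1: subtract 1×row2 = (0, 1, 0, 1, 4)
  row 3: subtract 2×row2 = (0, 0, 0, 4, 2)
step 4: normalize row 3 (÷4) = (0, 0, 0, 1, 3)
  row 0: subtract 3×row3 = (1, 0, 0, 0, 2)
  row 1: subtract 1×row3 = (0, 1, 0, 0, 1)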